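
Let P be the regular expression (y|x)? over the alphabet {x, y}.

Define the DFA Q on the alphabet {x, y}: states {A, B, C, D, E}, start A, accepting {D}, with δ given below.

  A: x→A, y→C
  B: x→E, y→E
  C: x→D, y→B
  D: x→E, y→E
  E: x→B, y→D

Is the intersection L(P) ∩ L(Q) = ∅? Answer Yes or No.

Yes

Converting the expression P to a DFA (subset construction, then merging equivalent states) gives the minimal DFA with states {p0, p1, p2}, start state p0, accepting states {p0, p1} and transitions p0: x→p1, y→p1; p1: x→p2, y→p2; p2: x→p2, y→p2.
Exploring the product automaton P × Q from the start pair (p0, A), following both machines on each input symbol, reaches 8 state pairs: (p0, A), (p1, A), (p1, C), (p2, A), (p2, C), (p2, D), (p2, B), (p2, E).
P accepts in {p0, p1} and Q accepts in {D}; no reachable pair has both components accepting, so no string drives both machines to acceptance simultaneously and L(P) ∩ L(Q) = ∅.
So no string is accepted by both, and the intersection is empty.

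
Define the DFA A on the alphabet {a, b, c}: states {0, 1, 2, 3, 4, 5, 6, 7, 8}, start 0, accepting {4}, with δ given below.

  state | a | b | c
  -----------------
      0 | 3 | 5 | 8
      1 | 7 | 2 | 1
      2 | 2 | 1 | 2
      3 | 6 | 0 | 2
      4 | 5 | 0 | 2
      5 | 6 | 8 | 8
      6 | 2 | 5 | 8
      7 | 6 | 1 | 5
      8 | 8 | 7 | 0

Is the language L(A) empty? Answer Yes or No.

The states reachable from the start state are {0, 1, 2, 3, 5, 6, 7, 8}.
None of the accepting states {4} is reachable, so no string is accepted and L(A) = ∅.

Yes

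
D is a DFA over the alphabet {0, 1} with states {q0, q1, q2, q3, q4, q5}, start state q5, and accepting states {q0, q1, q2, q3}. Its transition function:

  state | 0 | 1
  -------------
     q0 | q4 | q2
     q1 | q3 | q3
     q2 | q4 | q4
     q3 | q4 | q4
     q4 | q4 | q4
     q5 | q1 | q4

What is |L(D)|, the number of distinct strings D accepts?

The useful subgraph on states {q1, q3, q5} is acyclic, so L(D) is finite; the longest accepting path visits 3 useful states, giving maximum string length 2.
Counting accepting paths from q5 by length: 1 of length 1, 2 of length 2. Total 3.

3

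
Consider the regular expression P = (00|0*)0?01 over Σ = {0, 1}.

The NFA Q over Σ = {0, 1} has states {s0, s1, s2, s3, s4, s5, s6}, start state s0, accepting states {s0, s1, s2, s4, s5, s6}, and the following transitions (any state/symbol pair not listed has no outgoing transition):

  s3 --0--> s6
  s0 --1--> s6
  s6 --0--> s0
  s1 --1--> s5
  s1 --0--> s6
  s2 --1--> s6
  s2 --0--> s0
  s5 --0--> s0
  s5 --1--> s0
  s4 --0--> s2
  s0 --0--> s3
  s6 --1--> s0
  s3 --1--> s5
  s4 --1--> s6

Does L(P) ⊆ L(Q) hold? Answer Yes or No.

Converting the expression P to a DFA (subset construction, then merging equivalent states) gives the minimal DFA with states {p0, p1, p2, p3}, start state p0, accepting states {p3} and transitions p0: 0→p1, 1→p2; p1: 0→p1, 1→p3; p2: 0→p2, 1→p2; p3: 0→p2, 1→p2.
Exploring the product automaton P × Q from the start pair (p0, s0), following both machines on each input symbol, reaches 11 state pairs: (p0, s0), (p1, s3), (p2, s6), (p1, s6), (p3, s5), (p2, s0), (p1, s0), (p3, s0), (p2, s3), (p3, s6), (p2, s5).
P accepts in {p3} and Q accepts in {s0, s1, s2, s4, s5, s6}. The reachable pairs whose P-component is accepting are (p3, s5), (p3, s0), (p3, s6); in each of them the Q-component is accepting too, so the product for L(P) \ L(Q) (P-component accepting, Q-component rejecting) has no reachable accepting pair and the difference is empty.
Hence every string in L(P) is also in L(Q).

Yes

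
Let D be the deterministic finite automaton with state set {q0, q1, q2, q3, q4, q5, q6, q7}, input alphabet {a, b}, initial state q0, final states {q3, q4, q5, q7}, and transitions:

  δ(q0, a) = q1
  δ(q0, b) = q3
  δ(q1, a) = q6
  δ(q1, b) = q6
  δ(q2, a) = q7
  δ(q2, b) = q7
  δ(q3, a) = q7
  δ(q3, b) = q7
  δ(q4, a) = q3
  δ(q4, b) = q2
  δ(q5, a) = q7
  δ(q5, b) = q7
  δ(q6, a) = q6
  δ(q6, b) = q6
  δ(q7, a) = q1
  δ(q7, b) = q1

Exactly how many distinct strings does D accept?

3

The useful subgraph on states {q0, q3, q7} is acyclic, so L(D) is finite; the longest accepting path visits 3 useful states, giving maximum string length 2.
Counting accepting paths from q0 by length: 1 of length 1, 2 of length 2. Total 3.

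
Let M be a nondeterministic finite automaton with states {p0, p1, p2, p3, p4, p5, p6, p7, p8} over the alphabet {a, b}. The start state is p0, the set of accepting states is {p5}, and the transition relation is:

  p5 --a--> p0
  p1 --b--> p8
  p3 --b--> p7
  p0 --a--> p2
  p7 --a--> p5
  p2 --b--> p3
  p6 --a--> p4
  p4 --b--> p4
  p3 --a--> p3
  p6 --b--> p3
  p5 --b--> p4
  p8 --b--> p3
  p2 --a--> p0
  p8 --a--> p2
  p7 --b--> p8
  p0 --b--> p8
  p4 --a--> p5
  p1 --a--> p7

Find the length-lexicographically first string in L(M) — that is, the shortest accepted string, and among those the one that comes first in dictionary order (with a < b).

A breadth-first search from p0 reaches an accepting state first via the path p0 → p2 → p3 → p7 → p5 on input abba.
No string of length < 4 is accepted (BFS exhausts all shorter strings without reaching an accepting state), and abba is the lexicographically least accepting string of length 4.

abba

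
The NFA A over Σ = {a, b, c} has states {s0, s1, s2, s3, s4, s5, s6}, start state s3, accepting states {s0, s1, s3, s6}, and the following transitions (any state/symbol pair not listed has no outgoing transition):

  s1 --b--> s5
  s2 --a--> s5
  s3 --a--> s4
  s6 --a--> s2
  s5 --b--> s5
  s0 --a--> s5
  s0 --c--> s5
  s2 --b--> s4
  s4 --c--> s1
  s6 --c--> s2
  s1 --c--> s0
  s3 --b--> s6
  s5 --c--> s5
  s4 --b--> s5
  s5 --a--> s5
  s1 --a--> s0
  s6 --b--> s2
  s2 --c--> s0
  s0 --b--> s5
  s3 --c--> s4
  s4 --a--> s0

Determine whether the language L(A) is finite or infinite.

The useful states (reachable from s3 and able to reach an accepting state) are {s0, s1, s2, s3, s4, s6}.
Restricted to these states the transition graph has no cycle, so every accepting path has bounded length and L is finite.

finite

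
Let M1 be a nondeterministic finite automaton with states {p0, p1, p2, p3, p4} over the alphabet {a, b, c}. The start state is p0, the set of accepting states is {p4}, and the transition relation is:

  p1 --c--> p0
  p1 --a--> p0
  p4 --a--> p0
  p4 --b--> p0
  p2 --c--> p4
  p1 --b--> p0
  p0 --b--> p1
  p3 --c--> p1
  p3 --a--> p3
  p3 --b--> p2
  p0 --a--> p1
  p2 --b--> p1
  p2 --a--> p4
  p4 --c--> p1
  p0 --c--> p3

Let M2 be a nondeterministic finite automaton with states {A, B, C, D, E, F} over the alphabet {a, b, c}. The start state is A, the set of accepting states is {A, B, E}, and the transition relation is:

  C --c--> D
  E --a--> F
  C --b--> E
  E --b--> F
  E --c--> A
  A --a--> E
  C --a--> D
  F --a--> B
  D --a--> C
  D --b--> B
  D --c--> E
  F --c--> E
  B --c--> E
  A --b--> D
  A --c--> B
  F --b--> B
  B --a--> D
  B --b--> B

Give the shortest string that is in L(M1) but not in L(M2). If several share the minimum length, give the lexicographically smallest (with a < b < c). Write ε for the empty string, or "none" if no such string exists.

cba

The string cba is accepted by M1 but not by M2.
No shorter string lies in the difference, and cba is the lexicographically first length-3 string in L(M1) \ L(M2).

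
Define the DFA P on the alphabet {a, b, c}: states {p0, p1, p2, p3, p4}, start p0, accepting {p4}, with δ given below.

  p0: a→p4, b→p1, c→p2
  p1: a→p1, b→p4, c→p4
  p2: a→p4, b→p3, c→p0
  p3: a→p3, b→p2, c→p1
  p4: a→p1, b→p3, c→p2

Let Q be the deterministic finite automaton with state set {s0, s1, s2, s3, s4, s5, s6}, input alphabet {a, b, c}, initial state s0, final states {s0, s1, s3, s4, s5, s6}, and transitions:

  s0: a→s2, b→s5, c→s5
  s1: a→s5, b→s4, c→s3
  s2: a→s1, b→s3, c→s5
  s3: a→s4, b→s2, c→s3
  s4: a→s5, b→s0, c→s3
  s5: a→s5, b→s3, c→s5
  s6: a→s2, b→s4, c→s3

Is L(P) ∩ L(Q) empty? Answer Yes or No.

The string bb is accepted by both P and Q.
Hence L(P) ∩ L(Q) ≠ ∅.

No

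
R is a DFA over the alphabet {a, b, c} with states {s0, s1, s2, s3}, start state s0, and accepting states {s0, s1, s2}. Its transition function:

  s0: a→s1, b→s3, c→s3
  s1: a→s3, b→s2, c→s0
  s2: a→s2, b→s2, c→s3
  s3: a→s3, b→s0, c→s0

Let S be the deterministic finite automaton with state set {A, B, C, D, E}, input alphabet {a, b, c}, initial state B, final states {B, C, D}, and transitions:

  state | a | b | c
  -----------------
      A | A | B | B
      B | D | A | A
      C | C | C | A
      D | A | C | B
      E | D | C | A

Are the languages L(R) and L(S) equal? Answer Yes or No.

Yes

Exploring the product automaton R × S from the start pair (s0, B), following both machines on each input symbol, reaches 4 state pairs: (s0, B), (s1, D), (s3, A), (s2, C).
R accepts in {s0, s1, s2} and S accepts in {B, C, D}. In every reachable pair the two components are either both accepting — (s0, B), (s1, D), (s2, C) — or both non-accepting, so no string is accepted by exactly one of the machines: L(R) \ L(S) and L(S) \ L(R) are both empty.
Hence every string is accepted by R iff it is accepted by S, and the two languages coincide.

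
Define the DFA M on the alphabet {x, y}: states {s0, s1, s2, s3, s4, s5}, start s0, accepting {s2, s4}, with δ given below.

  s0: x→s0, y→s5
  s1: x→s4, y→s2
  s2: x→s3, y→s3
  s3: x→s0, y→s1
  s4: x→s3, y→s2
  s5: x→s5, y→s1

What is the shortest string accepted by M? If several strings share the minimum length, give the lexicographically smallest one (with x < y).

A breadth-first search from s0 reaches an accepting state first via the path s0 → s5 → s1 → s4 on input yyx.
No string of length < 3 is accepted (BFS exhausts all shorter strings without reaching an accepting state), and yyx is the lexicographically least accepting string of length 3.

yyx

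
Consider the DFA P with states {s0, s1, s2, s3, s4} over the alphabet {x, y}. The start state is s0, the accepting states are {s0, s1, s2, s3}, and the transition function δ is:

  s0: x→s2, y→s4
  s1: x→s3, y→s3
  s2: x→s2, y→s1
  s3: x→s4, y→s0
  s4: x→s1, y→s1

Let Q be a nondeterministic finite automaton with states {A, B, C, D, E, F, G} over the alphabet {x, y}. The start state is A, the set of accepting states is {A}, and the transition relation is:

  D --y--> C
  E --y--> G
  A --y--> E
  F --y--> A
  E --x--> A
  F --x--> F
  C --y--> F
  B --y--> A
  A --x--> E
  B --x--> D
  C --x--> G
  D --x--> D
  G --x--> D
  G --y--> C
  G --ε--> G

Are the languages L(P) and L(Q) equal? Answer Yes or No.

No

The string x is accepted by P but rejected by Q.
So L(P) ≠ L(Q).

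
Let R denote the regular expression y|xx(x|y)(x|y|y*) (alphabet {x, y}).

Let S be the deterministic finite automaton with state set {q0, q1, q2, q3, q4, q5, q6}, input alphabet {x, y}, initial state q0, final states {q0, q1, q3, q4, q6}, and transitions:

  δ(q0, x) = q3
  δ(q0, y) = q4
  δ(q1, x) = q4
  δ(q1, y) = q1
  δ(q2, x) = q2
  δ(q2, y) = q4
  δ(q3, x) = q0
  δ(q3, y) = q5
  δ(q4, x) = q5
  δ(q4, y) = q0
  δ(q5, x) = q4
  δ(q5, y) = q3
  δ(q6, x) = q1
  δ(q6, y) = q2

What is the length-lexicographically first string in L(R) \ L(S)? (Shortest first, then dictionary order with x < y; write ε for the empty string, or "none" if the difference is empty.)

xxxy

The string xxxy is accepted by R but not by S.
No shorter string lies in the difference, and xxxy is the lexicographically first length-4 string in L(R) \ L(S).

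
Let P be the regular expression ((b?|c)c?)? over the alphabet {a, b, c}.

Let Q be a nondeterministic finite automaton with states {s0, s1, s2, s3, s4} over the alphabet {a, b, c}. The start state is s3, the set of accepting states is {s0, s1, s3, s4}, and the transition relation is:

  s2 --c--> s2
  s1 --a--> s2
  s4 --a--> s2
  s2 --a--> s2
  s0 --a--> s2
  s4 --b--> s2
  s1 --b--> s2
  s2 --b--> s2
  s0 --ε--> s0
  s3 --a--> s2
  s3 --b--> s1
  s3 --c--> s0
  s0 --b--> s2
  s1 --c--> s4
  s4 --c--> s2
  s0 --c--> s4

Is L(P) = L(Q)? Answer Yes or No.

Yes

Converting the expression P to a DFA (subset construction, then merging equivalent states) gives the minimal DFA with states {p0, p1, p2, p3}, start state p0, accepting states {p0, p2, p3} and transitions p0: a→p1, b→p2, c→p2; p1: a→p1, b→p1, c→p1; p2: a→p1, b→p1, c→p3; p3: a→p1, b→p1, c→p1.
Exploring the product automaton P × Q from the start pair (p0, s3), following both machines on each input symbol, reaches 5 state pairs: (p0, s3), (p1, s2), (p2, s1), (p2, s0), (p3, s4).
P accepts in {p0, p2, p3} and Q accepts in {s0, s1, s3, s4}. In every reachable pair the two components are either both accepting — (p0, s3), (p2, s1), (p2, s0), (p3, s4) — or both non-accepting, so no string is accepted by exactly one of the machines: L(P) \ L(Q) and L(Q) \ L(P) are both empty.
Hence every string is accepted by P iff it is accepted by Q, and the two languages coincide.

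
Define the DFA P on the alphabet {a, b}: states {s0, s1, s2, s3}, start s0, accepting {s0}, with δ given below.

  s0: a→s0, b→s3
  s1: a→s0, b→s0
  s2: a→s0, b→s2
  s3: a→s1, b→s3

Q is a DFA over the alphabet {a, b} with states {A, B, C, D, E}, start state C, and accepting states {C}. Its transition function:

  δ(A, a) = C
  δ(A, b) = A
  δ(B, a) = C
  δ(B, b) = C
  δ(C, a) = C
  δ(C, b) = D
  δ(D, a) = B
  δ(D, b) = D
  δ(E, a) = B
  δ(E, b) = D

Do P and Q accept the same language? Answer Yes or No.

Yes

Exploring the product automaton P × Q from the start pair (s0, C), following both machines on each input symbol, reaches 3 state pairs: (s0, C), (s3, D), (s1, B).
P accepts in {s0} and Q accepts in {C}. In every reachable pair the two components are either both accepting — (s0, C) — or both non-accepting, so no string is accepted by exactly one of the machines: L(P) \ L(Q) and L(Q) \ L(P) are both empty.
Hence every string is accepted by P iff it is accepted by Q, and the two languages coincide.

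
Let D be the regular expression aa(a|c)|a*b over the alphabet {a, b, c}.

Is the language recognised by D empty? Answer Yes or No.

The string b matches the expression, so it belongs to L(D).
Since L(D) contains at least one string, it is not empty.

No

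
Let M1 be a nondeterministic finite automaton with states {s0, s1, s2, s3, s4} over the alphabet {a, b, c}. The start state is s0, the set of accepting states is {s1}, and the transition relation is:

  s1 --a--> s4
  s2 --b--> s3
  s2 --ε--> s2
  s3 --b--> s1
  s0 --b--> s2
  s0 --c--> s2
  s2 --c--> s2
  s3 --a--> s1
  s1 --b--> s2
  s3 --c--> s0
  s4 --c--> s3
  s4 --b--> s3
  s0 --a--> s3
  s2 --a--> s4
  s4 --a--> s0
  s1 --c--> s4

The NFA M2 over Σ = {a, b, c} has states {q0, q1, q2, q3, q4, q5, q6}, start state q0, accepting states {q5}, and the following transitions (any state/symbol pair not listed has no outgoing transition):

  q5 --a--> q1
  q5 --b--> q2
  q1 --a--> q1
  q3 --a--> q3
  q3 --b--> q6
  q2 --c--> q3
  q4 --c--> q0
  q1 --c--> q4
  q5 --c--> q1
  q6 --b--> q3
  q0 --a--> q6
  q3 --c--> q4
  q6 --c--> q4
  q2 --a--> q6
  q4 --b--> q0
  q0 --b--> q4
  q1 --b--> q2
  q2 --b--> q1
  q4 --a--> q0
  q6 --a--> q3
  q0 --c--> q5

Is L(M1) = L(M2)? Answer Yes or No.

No

The string aa is accepted by M1 but rejected by M2.
So L(M1) ≠ L(M2).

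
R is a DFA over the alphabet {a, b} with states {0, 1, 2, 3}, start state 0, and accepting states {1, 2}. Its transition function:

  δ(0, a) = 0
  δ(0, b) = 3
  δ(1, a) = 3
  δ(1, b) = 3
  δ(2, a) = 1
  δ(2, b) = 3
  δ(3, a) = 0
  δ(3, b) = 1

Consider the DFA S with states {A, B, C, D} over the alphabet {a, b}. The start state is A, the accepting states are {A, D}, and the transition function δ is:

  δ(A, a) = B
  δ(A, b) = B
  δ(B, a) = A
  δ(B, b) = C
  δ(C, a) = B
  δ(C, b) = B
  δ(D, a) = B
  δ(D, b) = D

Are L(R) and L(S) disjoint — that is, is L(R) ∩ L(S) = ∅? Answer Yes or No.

Exploring the product automaton R × S from the start pair (0, A), following both machines on each input symbol, reaches 7 state pairs: (0, A), (0, B), (3, B), (3, C), (1, C), (1, B), (3, A).
R accepts in {1, 2} and S accepts in {A, D}; no reachable pair has both components accepting, so no string drives both machines to acceptance simultaneously and L(R) ∩ L(S) = ∅.
So no string is accepted by both, and the intersection is empty.

Yes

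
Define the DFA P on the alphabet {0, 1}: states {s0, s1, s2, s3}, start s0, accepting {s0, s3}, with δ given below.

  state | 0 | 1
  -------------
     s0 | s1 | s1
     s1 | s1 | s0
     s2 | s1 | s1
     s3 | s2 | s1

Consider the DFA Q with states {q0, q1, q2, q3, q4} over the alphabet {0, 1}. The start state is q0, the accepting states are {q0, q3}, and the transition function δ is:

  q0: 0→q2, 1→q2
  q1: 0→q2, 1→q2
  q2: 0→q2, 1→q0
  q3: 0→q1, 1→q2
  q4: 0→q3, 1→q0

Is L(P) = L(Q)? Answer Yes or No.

Yes

Exploring the product automaton P × Q from the start pair (s0, q0), following both machines on each input symbol, reaches 2 state pairs: (s0, q0), (s1, q2).
P accepts in {s0, s3} and Q accepts in {q0, q3}. In every reachable pair the two components are either both accepting — (s0, q0) — or both non-accepting, so no string is accepted by exactly one of the machines: L(P) \ L(Q) and L(Q) \ L(P) are both empty.
Hence every string is accepted by P iff it is accepted by Q, and the two languages coincide.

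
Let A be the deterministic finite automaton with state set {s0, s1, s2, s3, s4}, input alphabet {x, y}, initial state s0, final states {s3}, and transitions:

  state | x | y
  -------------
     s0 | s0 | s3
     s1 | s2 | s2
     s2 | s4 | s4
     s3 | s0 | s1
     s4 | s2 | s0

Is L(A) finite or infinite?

infinite

State s0 is reachable from the start and can reach an accepting state, and it lies on the cycle s0 → s0.
Traversing that cycle any number of times yields accepted strings of unbounded length, so the language is infinite.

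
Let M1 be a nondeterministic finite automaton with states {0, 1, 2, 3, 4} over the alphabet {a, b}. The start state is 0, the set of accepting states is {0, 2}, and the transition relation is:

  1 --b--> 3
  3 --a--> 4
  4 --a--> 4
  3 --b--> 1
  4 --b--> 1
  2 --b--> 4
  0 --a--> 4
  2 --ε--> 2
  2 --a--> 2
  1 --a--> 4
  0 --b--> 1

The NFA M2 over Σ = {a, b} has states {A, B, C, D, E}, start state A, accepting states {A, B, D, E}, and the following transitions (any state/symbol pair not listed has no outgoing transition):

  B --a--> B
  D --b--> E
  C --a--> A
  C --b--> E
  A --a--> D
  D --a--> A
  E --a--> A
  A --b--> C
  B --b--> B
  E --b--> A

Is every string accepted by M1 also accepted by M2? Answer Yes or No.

Yes

Exploring the product automaton M1 × M2 from the start pair (0, A), following both machines on each input symbol, reaches 9 state pairs: (0, A), (4, D), (1, C), (4, A), (1, E), (3, E), (3, A), (1, A), (3, C).
M1 accepts in {0, 2} and M2 accepts in {A, B, D, E}. The reachable pairs whose M1-component is accepting are (0, A); in each of them the M2-component is accepting too, so the product for L(M1) \ L(M2) (M1-component accepting, M2-component rejecting) has no reachable accepting pair and the difference is empty.
Hence every string in L(M1) is also in L(M2).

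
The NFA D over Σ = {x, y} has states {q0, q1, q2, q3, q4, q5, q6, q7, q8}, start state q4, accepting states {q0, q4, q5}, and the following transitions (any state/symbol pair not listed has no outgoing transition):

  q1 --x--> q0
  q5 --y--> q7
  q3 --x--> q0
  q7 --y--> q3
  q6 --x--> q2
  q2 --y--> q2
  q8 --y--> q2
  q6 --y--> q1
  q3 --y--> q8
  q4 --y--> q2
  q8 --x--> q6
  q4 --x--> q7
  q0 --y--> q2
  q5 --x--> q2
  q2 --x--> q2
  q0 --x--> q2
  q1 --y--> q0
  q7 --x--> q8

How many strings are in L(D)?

6

The useful subgraph on states {q0, q1, q3, q4, q6, q7, q8} is acyclic, so L(D) is finite; the longest accepting path visits 7 useful states, giving maximum string length 6.
Counting accepting paths from q4 by length: 1 of length 0, 1 of length 3, 2 of length 5, 2 of length 6. Total 6.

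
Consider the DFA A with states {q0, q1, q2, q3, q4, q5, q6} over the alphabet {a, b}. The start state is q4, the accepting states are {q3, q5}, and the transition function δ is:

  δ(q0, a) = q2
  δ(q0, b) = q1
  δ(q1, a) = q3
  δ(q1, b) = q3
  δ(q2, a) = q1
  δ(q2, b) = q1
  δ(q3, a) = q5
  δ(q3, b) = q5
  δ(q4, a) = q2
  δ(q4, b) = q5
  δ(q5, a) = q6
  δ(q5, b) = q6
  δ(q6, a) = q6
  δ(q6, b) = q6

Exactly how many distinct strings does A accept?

13

The useful subgraph on states {q1, q2, q3, q4, q5} is acyclic, so L(A) is finite; the longest accepting path visits 5 useful states, giving maximum string length 4.
Counting accepting paths from q4 by length: 1 of length 1, 4 of length 3, 8 of length 4. Total 13.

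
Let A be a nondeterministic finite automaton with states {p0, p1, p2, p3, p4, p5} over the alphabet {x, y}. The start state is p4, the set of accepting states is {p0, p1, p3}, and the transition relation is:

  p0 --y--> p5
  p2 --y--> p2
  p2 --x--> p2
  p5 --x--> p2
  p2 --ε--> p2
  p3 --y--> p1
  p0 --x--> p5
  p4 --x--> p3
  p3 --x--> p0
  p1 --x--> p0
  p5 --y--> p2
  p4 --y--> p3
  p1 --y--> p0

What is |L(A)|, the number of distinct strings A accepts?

10

The useful subgraph on states {p0, p1, p3, p4} is acyclic, so L(A) is finite; the longest accepting path visits 4 useful states, giving maximum string length 3.
Counting accepting paths from p4 by length: 2 of length 1, 4 of length 2, 4 of length 3. Total 10.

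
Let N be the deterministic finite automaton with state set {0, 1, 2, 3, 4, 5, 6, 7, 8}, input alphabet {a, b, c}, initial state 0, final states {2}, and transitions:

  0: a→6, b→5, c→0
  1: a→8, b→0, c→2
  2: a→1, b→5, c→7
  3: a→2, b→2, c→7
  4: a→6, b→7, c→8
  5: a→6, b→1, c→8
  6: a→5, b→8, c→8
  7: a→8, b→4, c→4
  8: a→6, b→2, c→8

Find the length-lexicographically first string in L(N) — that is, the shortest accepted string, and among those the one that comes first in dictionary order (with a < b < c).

A breadth-first search from 0 reaches an accepting state first via the path 0 → 6 → 8 → 2 on input abb.
No string of length < 3 is accepted (BFS exhausts all shorter strings without reaching an accepting state), and abb is the lexicographically least accepting string of length 3.

abb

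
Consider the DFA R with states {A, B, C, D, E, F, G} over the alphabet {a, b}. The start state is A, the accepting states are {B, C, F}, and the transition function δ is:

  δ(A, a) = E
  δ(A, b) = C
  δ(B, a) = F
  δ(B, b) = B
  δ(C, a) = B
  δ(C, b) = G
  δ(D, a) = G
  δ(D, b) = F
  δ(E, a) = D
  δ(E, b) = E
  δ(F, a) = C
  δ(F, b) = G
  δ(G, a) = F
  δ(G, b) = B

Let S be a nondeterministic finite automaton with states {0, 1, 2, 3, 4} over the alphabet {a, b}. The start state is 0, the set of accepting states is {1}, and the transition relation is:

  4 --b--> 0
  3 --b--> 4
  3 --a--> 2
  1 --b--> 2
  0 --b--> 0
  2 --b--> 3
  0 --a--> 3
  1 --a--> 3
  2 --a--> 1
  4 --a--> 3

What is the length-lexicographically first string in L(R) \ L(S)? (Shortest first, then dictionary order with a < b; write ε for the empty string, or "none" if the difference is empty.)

The string b is accepted by R but not by S.
No shorter string lies in the difference, and b is the lexicographically first length-1 string in L(R) \ L(S).

b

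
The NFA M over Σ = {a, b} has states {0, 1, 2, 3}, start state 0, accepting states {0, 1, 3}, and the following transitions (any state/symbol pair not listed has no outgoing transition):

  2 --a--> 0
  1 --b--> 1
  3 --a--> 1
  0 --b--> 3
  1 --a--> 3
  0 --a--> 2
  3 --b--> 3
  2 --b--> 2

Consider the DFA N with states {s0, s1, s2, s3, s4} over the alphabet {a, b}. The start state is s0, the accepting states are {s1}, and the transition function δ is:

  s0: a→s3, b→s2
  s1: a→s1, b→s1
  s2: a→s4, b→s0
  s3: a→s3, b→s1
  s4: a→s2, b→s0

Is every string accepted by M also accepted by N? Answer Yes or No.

The empty string ε is in L(M) but not in L(N).
So L(M) ⊄ L(N).

No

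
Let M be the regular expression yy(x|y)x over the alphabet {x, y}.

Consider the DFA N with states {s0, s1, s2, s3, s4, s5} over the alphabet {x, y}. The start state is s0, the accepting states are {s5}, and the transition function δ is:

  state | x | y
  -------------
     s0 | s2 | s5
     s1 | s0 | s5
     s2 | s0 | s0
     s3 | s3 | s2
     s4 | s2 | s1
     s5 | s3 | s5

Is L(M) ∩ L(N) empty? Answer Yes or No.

Yes

Converting the expression M to a DFA (subset construction, then merging equivalent states) gives the minimal DFA with states {m0, m1, m2, m3, m4, m5}, start state m0, accepting states {m5} and transitions m0: x→m1, y→m2; m1: x→m1, y→m1; m2: x→m1, y→m3; m3: x→m4, y→m4; m4: x→m5, y→m1; m5: x→m1, y→m1.
Exploring the product automaton M × N from the start pair (m0, s0), following both machines on each input symbol, reaches 10 state pairs: (m0, s0), (m1, s2), (m2, s5), (m1, s0), (m1, s3), (m3, s5), (m1, s5), (m4, s3), (m4, s5), (m5, s3).
M accepts in {m5} and N accepts in {s5}; no reachable pair has both components accepting, so no string drives both machines to acceptance simultaneously and L(M) ∩ L(N) = ∅.
So no string is accepted by both, and the intersection is empty.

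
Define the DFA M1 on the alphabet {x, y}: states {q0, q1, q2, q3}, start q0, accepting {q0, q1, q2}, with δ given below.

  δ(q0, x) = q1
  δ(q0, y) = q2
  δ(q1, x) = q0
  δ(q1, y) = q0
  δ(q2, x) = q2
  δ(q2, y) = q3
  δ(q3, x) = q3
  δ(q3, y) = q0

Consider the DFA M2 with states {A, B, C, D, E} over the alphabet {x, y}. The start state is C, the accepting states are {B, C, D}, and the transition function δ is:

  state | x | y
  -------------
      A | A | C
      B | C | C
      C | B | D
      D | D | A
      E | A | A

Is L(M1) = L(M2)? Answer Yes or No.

Yes

Exploring the product automaton M1 × M2 from the start pair (q0, C), following both machines on each input symbol, reaches 4 state pairs: (q0, C), (q1, B), (q2, D), (q3, A).
M1 accepts in {q0, q1, q2} and M2 accepts in {B, C, D}. In every reachable pair the two components are either both accepting — (q0, C), (q1, B), (q2, D) — or both non-accepting, so no string is accepted by exactly one of the machines: L(M1) \ L(M2) and L(M2) \ L(M1) are both empty.
Hence every string is accepted by M1 iff it is accepted by M2, and the two languages coincide.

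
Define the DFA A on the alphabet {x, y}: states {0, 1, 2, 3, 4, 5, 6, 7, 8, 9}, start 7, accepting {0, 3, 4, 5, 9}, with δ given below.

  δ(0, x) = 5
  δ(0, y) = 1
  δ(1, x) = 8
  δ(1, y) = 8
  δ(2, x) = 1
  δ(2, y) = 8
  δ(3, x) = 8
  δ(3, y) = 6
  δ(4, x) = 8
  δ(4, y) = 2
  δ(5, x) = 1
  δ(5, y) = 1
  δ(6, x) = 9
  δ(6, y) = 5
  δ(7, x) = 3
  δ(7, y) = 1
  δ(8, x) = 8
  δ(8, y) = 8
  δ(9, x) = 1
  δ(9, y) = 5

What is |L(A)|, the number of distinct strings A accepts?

4

The useful subgraph on states {3, 5, 6, 7, 9} is acyclic, so L(A) is finite; the longest accepting path visits 5 useful states, giving maximum string length 4.
Counting accepting paths from 7 by length: 1 of length 1, 2 of length 3, 1 of length 4. Total 4.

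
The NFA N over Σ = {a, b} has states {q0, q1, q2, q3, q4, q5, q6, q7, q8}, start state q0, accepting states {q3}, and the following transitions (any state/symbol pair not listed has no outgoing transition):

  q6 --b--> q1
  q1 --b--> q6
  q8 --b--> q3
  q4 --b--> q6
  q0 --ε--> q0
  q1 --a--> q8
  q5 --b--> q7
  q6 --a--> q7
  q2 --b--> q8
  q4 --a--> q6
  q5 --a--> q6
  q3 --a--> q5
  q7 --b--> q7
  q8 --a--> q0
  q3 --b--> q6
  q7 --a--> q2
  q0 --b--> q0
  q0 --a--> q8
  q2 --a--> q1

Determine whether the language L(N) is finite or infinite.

State q0 is reachable from the start and can reach an accepting state, and it lies on the cycle q0 → q8 → q0.
Traversing that cycle any number of times yields accepted strings of unbounded length, so the language is infinite.

infinite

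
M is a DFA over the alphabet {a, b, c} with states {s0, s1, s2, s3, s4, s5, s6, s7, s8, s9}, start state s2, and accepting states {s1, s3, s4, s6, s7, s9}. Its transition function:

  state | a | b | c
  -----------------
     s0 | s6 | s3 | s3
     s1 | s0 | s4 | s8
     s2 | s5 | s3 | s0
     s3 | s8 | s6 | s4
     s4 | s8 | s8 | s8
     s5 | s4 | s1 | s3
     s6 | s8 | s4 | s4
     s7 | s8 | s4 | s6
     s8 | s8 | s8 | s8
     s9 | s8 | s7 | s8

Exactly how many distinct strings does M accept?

39

The useful subgraph on states {s0, s1, s2, s3, s4, s5, s6} is acyclic, so L(M) is finite; the longest accepting path visits 7 useful states, giving maximum string length 6.
Counting accepting paths from s2 by length: 1 of length 1, 8 of length 2, 11 of length 3, 9 of length 4, 6 of length 5, 4 of length 6. Total 39.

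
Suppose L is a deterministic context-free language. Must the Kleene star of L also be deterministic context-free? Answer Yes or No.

L = {c aⁿbⁿ : n≥0} ∪ {cc aⁿb²ⁿ : n≥0} is a DCFL (the number of leading c's fixes which ratio the DPDA checks), but L* is not. Every word of L starts with c, so in a factorisation of the string cc aⁱbʲ (i≥1) into words of L each factor begins at one of the two c's: either the whole string is a single word of L (forcing j = 2i), or it splits as c · (c aⁱbʲ) with c ∈ L (take n = 0) and c aⁱbʲ ∈ L (forcing j = i). Thus L* ∩ cca⁺b* = {cc aⁿbⁿ : n≥1} ∪ {cc aⁿb²ⁿ : n≥1}. A DPDA for L* would give one for this intersection with a regular set, and, started from its configuration after reading cc, one for {aⁿbⁿ : n≥1} ∪ {aⁿb²ⁿ : n≥1}, which no deterministic PDA accepts (a DPDA for it would have a single run on aⁿb²ⁿ, accepting after the prefix aⁿbⁿ and accepting again after n more b's; an ordinary PDA that simulates it on a's and b's and, at any moment when it is accepting, may switch to reading only a fresh letter d while feeding each d to the simulation as a b, would accept aⁱbʲdᵏ (k≥1) exactly when both aⁱbʲ and aⁱbʲ⁺ᵏ are in the language, i.e. its language intersected with the regular set a*b*d⁺ would be exactly {aⁿbⁿdⁿ : n≥1} — impossible, since context-free languages are closed under intersection with regular sets and {aⁿbⁿdⁿ} is not context-free). So L* is not a DCFL.

No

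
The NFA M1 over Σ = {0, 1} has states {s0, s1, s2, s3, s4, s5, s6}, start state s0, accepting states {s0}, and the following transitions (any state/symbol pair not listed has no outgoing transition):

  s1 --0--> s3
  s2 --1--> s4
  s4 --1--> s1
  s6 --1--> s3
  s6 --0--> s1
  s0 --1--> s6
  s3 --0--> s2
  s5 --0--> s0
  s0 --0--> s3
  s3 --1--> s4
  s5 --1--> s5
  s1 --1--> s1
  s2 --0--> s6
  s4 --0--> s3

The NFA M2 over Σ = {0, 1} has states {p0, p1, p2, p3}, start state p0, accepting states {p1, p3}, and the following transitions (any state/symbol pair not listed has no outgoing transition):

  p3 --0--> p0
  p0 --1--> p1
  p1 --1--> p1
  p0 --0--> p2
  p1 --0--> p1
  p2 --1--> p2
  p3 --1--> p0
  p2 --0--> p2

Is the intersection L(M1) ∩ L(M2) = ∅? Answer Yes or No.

Yes

Exploring the product automaton M1 × M2 from the start pair (s0, p0), following both machines on each input symbol, reaches 11 state pairs: (s0, p0), (s3, p2), (s6, p1), (s2, p2), (s4, p2), (s1, p1), (s3, p1), (s6, p2), (s1, p2), (s2, p1), (s4, p1).
M1 accepts in {s0} and M2 accepts in {p1, p3}; no reachable pair has both components accepting, so no string drives both machines to acceptance simultaneously and L(M1) ∩ L(M2) = ∅.
So no string is accepted by both, and the intersection is empty.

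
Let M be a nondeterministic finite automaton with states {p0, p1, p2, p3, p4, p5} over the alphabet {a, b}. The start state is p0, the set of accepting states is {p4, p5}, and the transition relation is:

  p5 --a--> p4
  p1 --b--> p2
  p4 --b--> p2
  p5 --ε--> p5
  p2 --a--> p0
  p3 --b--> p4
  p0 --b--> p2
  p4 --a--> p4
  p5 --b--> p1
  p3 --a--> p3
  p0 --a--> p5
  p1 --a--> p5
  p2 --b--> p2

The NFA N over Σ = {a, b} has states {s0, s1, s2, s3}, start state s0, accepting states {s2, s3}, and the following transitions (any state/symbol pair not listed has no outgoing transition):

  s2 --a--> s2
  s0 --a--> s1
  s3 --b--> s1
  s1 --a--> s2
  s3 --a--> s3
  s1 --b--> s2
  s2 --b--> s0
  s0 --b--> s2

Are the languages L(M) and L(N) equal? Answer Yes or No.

The string a is accepted by M but rejected by N.
So L(M) ≠ L(N).

No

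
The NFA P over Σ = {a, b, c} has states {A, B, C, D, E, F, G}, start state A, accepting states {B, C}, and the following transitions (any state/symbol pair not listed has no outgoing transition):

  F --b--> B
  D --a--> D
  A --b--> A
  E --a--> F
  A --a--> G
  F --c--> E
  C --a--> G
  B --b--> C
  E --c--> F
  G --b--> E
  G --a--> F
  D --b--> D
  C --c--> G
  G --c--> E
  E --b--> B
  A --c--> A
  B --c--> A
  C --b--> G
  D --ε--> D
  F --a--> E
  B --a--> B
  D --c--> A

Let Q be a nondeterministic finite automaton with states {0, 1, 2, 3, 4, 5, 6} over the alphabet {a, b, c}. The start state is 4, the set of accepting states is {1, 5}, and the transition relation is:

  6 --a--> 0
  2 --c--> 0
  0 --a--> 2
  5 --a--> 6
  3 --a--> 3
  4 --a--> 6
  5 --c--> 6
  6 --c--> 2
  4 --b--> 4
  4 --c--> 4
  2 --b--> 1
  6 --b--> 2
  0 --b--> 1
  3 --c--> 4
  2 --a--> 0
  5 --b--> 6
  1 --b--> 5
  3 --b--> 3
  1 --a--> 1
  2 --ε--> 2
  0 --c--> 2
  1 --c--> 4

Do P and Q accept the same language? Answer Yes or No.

Exploring the product automaton P × Q from the start pair (A, 4), following both machines on each input symbol, reaches 6 state pairs: (A, 4), (G, 6), (F, 0), (E, 2), (B, 1), (C, 5).
P accepts in {B, C} and Q accepts in {1, 5}. In every reachable pair the two components are either both accepting — (B, 1), (C, 5) — or both non-accepting, so no string is accepted by exactly one of the machines: L(P) \ L(Q) and L(Q) \ L(P) are both empty.
Hence every string is accepted by P iff it is accepted by Q, and the two languages coincide.

Yes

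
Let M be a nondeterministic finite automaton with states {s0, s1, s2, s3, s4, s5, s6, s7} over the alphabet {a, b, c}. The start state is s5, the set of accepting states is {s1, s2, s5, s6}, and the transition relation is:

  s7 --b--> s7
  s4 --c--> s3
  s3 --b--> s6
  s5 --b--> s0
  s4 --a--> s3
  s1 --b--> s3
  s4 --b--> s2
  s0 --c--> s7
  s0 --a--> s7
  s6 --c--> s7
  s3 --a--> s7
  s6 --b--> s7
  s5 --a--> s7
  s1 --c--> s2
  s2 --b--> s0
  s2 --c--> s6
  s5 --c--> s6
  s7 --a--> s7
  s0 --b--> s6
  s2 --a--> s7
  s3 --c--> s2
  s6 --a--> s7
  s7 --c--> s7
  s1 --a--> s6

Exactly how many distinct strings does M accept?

3

The useful subgraph on states {s0, s5, s6} is acyclic, so L(M) is finite; the longest accepting path visits 3 useful states, giving maximum string length 2.
Counting accepting paths from s5 by length: 1 of length 0, 1 of length 1, 1 of length 2. Total 3.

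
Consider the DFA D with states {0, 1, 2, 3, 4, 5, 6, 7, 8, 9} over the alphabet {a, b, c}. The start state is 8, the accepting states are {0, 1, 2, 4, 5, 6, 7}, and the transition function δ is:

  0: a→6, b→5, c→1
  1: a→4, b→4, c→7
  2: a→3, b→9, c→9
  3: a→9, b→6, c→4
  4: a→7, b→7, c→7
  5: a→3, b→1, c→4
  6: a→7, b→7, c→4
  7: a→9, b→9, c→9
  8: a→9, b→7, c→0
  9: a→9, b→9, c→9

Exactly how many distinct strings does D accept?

45

The useful subgraph on states {0, 1, 3, 4, 5, 6, 7, 8} is acyclic, so L(D) is finite; the longest accepting path visits 7 useful states, giving maximum string length 6.
Counting accepting paths from 8 by length: 2 of length 1, 3 of length 2, 8 of length 3, 17 of length 4, 12 of length 5, 3 of length 6. Total 45.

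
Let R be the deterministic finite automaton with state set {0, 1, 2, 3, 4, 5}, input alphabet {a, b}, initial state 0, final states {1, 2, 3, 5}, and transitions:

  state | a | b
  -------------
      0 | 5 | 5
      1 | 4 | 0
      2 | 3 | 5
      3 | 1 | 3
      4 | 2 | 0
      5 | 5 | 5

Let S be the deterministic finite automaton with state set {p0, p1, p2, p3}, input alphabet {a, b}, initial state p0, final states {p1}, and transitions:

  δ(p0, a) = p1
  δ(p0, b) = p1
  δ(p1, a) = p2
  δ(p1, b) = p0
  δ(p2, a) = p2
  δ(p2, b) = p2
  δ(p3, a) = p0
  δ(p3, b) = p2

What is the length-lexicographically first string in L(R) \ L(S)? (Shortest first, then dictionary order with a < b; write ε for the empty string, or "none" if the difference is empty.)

The string aa is accepted by R but not by S.
No shorter string lies in the difference, and aa is the lexicographically first length-2 string in L(R) \ L(S).

aa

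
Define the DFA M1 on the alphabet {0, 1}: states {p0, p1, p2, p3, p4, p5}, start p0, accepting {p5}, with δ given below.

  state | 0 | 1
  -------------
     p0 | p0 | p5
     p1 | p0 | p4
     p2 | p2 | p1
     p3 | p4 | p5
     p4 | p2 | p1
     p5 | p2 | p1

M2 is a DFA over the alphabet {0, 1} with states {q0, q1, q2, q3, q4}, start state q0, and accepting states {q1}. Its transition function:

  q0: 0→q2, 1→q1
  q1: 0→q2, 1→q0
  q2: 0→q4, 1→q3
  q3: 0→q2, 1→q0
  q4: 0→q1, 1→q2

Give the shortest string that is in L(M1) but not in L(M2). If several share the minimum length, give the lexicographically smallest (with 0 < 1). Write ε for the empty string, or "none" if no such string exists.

01

The string 01 is accepted by M1 but not by M2.
No shorter string lies in the difference, and 01 is the lexicographically first length-2 string in L(M1) \ L(M2).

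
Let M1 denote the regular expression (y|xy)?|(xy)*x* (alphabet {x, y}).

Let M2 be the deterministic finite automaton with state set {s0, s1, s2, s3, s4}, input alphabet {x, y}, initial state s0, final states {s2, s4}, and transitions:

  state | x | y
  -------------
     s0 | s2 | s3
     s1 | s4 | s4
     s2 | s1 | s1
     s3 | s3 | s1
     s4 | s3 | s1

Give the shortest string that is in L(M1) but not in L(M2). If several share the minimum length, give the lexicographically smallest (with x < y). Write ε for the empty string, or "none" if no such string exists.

The empty string ε is accepted by M1 but not by M2.
Since ε is the unique shortest string, it is the required witness.

ε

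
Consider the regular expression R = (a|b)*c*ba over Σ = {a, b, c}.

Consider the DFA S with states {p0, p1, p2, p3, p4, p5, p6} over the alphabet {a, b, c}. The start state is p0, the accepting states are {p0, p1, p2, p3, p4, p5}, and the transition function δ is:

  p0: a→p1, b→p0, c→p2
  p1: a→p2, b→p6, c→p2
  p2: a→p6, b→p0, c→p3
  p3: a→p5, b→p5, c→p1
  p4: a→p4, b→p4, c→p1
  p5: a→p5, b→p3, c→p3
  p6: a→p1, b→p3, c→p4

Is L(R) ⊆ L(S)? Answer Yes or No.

Converting the expression R to a DFA (subset construction, then merging equivalent states) gives the minimal DFA with states {r0, r1, r2, r3, r4, r5, r6}, start state r0, accepting states {r3, r6} and transitions r0: a→r0, b→r1, c→r2; r1: a→r3, b→r1, c→r2; r2: a→r4, b→r5, c→r2; r3: a→r0, b→r1, c→r2; r4: a→r4, b→r4, c→r4; r5: a→r6, b→r4, c→r4; r6: a→r4, b→r4, c→r4.
Exploring the product automaton R × S from the start pair (r0, p0), following both machines on each input symbol, reaches 29 state pairs: (r0, p0), (r0, p1), (r1, p0), (r2, p2), (r0, p2), (r1, p6), (r3, p1), (r4, p6), (r5, p0), (r2, p3), (r0, p6), (r1, p3), (r2, p4), (r4, p1), (r4, p3), (r4, p4), (r6, p1), (r4, p0), (r4, p2), (r4, p5), (r5, p5), (r2, p1), (r3, p5), (r1, p5), (r5, p4), (r6, p5), (r5, p6), (r0, p5), (r6, p4).
R accepts in {r3, r6} and S accepts in {p0, p1, p2, p3, p4, p5}. The reachable pairs whose R-component is accepting are (r3, p1), (r6, p1), (r3, p5), (r6, p5), (r6, p4); in each of them the S-component is accepting too, so the product for L(R) \ L(S) (R-component accepting, S-component rejecting) has no reachable accepting pair and the difference is empty.
Hence every string in L(R) is also in L(S).

Yes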